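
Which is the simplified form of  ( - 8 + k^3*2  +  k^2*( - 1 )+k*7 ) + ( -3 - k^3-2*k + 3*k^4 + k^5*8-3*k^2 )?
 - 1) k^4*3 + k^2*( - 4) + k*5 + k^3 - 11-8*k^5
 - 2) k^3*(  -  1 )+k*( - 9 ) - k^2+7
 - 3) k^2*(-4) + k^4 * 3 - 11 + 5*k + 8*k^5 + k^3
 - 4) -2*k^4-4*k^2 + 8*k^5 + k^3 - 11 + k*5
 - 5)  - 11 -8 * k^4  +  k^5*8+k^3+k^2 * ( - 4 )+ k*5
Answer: 3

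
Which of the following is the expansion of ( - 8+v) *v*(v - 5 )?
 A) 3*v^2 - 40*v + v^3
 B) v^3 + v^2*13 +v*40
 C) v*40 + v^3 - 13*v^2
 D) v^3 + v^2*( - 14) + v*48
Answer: C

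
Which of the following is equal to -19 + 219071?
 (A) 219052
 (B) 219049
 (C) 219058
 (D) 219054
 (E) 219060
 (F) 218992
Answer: A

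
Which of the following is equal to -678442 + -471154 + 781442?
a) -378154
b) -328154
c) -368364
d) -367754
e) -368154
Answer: e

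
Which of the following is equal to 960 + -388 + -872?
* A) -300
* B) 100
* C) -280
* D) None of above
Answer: A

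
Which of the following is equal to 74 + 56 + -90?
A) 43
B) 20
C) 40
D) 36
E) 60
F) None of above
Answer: C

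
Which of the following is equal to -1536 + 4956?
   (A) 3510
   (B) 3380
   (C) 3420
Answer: C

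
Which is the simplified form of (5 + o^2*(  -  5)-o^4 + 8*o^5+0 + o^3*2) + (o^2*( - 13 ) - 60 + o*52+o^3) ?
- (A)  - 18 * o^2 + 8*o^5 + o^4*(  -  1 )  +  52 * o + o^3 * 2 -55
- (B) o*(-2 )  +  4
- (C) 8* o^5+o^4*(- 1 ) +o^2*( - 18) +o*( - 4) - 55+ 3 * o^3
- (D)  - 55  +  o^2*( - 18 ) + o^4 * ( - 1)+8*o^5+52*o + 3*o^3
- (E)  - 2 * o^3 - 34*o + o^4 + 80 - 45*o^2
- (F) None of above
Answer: D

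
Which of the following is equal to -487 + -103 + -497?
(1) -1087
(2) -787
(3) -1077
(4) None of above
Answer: 1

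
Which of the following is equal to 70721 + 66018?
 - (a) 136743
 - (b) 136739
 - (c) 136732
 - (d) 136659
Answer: b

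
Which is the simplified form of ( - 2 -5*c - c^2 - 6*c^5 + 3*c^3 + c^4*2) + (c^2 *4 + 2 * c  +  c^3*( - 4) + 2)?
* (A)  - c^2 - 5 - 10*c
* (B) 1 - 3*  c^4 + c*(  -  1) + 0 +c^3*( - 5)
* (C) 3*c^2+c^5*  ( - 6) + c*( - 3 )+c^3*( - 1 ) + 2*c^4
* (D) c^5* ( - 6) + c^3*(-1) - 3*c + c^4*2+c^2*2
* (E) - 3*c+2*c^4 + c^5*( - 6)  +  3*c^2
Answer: C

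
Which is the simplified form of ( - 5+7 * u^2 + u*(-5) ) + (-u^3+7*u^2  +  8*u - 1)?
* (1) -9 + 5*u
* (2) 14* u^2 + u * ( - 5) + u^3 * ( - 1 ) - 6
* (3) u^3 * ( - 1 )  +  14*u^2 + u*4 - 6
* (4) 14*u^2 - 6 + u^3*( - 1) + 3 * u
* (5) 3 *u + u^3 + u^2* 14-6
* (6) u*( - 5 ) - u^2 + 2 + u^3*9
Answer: 4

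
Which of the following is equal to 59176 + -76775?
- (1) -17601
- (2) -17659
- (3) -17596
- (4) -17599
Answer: 4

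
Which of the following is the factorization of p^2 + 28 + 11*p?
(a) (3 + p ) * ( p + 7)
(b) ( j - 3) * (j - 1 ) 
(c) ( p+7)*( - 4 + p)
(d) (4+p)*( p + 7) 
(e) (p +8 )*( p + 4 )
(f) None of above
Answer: d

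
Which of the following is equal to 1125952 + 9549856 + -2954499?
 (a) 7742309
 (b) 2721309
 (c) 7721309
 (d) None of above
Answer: c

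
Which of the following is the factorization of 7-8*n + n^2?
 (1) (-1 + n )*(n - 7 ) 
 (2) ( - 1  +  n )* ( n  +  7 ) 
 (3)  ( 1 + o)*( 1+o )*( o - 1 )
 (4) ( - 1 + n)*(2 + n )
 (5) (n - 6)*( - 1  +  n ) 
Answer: 1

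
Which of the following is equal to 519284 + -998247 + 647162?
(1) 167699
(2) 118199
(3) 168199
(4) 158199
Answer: 3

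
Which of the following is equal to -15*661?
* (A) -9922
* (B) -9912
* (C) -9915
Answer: C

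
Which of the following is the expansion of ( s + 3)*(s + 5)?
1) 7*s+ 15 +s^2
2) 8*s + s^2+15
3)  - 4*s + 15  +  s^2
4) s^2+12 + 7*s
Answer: 2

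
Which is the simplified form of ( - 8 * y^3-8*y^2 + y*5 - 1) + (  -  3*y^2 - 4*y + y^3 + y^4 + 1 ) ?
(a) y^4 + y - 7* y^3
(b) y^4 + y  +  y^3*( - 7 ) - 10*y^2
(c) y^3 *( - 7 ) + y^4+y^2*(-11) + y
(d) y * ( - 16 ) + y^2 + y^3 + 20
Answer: c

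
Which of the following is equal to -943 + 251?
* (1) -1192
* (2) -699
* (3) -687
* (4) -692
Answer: 4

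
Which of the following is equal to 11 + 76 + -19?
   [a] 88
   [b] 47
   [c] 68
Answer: c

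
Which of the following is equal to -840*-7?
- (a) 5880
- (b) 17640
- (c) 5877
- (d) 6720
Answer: a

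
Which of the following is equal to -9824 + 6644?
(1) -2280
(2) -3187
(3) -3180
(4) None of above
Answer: 3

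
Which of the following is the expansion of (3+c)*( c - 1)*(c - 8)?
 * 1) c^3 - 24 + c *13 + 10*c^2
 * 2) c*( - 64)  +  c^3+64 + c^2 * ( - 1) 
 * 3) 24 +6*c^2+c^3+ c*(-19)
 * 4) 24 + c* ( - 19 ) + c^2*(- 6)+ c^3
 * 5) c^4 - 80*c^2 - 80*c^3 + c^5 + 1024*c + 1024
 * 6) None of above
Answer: 4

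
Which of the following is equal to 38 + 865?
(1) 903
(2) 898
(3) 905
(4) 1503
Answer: 1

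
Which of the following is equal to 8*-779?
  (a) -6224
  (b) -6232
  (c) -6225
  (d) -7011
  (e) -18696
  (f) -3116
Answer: b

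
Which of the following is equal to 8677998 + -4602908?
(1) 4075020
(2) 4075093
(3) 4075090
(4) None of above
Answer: 3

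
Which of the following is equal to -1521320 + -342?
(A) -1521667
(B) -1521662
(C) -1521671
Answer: B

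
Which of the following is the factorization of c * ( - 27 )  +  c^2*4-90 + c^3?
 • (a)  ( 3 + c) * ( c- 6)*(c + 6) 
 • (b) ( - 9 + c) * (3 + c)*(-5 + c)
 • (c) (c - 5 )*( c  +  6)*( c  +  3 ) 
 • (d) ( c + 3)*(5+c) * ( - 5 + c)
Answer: c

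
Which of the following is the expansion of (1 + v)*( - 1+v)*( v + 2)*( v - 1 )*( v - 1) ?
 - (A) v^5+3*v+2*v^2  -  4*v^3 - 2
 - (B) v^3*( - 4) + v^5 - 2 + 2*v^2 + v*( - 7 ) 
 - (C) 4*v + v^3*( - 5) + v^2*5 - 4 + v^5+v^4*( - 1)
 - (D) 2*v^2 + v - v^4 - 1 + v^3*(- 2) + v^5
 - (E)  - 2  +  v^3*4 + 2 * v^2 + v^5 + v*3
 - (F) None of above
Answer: A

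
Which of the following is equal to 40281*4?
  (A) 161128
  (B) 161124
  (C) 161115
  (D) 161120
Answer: B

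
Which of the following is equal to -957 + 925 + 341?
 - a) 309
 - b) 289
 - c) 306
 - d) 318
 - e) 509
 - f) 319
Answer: a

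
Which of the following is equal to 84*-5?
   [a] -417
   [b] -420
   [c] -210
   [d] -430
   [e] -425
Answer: b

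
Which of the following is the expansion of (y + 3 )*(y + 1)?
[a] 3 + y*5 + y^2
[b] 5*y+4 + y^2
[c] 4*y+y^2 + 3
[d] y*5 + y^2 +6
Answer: c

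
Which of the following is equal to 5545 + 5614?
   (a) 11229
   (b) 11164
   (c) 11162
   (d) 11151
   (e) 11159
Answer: e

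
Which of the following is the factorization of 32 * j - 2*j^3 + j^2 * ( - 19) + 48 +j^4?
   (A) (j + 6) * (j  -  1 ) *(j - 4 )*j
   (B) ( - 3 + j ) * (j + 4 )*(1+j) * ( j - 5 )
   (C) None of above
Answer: C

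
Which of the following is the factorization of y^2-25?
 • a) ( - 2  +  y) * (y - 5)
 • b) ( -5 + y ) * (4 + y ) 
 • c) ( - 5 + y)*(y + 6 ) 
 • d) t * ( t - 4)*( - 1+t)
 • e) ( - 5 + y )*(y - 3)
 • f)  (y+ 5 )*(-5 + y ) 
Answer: f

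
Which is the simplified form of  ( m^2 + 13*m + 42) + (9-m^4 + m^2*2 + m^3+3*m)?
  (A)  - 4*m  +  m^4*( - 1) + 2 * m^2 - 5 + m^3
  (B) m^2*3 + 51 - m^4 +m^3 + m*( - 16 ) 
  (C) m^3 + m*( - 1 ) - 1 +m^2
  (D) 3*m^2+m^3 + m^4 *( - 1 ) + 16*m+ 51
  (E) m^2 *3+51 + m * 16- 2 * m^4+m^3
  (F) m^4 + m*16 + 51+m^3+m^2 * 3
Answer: D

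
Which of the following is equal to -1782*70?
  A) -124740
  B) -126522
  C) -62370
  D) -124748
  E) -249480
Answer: A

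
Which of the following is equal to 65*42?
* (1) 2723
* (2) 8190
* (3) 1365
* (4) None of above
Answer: 4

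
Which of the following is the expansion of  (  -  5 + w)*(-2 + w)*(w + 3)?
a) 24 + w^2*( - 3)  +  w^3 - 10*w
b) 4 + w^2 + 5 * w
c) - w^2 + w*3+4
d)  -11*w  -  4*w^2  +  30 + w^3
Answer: d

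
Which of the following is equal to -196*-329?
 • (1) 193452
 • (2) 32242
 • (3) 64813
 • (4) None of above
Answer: 4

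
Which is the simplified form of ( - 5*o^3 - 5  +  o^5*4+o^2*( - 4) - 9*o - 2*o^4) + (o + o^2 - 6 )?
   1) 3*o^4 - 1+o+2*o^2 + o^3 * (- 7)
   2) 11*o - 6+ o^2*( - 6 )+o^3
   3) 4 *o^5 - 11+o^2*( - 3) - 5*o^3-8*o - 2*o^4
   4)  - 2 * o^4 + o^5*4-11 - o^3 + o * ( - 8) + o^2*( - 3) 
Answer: 3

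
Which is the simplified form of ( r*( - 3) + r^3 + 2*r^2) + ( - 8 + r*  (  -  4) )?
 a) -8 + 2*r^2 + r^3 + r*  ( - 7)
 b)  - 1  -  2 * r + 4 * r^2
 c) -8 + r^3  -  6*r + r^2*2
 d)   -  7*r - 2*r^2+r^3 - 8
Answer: a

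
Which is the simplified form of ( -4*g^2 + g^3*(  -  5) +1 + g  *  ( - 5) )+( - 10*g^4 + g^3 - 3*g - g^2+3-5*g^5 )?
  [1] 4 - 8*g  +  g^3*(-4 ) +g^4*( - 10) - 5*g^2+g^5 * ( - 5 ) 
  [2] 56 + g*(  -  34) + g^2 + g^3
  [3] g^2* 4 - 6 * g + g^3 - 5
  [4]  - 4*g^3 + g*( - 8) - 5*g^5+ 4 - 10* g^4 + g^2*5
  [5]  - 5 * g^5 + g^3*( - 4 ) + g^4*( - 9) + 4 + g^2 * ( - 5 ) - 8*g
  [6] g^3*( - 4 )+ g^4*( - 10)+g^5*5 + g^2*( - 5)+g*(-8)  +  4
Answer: 1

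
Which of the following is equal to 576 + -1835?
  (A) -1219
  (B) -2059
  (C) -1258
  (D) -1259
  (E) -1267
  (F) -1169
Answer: D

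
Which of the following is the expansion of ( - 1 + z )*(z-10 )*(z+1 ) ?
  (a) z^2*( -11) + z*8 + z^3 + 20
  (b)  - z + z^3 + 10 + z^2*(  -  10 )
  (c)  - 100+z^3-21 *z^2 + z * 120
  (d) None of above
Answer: b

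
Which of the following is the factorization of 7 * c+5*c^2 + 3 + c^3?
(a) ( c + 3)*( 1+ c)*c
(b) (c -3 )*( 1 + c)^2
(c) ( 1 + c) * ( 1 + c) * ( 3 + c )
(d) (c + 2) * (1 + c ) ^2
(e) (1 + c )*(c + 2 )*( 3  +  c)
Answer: c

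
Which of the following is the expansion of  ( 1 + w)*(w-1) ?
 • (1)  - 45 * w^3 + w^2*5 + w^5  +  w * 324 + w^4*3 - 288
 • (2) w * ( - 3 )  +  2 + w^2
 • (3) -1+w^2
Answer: 3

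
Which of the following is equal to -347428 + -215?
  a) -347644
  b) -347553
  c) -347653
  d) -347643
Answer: d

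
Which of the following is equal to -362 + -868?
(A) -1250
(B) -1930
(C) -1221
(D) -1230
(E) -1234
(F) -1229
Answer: D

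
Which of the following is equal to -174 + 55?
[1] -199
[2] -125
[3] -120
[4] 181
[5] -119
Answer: 5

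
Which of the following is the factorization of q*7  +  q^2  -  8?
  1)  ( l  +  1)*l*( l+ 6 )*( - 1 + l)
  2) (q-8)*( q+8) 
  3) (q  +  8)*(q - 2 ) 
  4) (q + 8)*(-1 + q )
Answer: 4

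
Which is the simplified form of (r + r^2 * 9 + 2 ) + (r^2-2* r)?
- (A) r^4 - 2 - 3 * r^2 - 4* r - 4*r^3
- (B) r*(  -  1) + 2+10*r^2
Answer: B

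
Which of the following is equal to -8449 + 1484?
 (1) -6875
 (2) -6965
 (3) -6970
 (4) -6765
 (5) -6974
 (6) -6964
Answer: 2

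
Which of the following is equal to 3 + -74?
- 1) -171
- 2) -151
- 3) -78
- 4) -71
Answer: 4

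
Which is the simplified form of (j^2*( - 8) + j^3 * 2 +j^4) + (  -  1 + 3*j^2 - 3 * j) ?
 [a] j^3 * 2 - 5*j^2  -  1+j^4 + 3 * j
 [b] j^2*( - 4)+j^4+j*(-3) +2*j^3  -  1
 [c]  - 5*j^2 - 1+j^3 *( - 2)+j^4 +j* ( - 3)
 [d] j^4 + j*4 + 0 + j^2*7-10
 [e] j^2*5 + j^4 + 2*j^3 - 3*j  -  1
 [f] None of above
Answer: f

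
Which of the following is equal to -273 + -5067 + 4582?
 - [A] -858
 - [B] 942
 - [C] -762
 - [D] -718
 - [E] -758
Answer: E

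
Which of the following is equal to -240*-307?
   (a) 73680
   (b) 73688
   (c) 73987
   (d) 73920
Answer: a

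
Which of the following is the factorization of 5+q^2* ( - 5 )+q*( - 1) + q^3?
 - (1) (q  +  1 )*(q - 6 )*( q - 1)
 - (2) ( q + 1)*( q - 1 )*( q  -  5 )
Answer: 2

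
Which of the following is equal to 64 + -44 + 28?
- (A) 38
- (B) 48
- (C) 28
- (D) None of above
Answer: B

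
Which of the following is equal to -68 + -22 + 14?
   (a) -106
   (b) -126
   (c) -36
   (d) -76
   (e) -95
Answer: d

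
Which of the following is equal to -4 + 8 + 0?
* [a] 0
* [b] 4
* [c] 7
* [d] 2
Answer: b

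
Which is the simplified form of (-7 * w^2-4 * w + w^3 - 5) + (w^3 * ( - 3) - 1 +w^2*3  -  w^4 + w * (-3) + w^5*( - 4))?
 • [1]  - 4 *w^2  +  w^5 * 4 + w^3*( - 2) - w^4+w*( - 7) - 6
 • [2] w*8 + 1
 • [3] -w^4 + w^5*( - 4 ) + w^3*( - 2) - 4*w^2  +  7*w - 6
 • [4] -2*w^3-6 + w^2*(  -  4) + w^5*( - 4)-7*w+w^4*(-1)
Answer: 4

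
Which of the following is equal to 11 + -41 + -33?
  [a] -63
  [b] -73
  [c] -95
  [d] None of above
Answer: a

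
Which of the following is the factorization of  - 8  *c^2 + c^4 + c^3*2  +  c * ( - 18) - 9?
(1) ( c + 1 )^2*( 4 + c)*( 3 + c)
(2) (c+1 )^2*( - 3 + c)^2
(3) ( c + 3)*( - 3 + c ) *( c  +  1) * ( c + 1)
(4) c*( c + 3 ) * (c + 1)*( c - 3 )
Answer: 3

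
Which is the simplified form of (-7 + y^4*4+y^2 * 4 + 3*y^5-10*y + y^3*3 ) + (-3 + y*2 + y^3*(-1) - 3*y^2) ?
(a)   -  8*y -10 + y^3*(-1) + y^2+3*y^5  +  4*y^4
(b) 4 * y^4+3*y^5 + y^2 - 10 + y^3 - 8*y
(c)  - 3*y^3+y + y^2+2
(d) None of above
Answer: d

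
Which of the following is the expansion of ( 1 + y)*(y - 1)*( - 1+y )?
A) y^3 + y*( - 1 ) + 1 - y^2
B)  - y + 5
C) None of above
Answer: A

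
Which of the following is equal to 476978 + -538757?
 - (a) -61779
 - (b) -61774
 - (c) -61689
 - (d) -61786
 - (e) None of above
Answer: a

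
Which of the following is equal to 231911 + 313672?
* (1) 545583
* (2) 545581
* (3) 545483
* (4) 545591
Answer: 1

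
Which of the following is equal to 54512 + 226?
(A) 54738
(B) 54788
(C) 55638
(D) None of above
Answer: A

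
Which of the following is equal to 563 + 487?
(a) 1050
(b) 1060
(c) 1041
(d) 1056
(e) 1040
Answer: a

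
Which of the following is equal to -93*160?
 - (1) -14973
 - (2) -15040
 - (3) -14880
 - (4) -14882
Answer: 3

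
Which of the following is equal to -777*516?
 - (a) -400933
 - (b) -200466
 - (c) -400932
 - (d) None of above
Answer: c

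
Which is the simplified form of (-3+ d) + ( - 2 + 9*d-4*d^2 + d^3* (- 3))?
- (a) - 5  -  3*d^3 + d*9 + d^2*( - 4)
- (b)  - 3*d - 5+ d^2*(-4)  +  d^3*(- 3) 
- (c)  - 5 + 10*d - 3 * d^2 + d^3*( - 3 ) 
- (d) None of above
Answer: d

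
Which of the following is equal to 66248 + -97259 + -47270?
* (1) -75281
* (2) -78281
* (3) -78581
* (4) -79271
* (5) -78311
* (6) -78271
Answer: 2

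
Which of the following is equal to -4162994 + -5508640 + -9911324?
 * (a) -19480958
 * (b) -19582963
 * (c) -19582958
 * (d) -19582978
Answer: c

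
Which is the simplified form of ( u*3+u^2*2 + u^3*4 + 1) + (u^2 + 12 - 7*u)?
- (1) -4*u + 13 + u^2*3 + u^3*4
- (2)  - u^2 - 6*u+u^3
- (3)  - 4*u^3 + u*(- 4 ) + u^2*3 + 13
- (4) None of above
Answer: 1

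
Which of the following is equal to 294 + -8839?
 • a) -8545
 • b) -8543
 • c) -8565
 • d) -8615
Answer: a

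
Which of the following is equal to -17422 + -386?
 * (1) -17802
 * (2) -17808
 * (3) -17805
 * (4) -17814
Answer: 2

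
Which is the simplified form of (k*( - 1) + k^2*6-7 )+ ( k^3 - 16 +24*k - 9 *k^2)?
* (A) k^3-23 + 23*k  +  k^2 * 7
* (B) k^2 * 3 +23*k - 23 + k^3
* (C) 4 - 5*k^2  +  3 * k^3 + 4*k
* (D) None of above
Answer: D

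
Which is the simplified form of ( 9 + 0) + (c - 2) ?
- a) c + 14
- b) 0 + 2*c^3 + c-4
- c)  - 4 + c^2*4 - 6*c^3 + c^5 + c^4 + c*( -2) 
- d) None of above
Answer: d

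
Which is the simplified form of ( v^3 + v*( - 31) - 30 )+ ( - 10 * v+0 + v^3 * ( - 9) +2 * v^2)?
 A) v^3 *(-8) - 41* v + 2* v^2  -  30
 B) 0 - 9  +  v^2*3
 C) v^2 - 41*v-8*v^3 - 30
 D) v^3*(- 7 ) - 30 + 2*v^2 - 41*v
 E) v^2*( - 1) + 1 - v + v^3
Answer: A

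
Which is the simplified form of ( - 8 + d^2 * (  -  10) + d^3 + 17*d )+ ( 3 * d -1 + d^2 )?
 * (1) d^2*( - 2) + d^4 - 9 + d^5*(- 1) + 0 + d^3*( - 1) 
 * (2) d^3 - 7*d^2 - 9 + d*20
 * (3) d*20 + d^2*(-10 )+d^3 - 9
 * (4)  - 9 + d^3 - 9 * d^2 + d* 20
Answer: 4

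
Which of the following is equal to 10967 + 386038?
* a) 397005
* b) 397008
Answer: a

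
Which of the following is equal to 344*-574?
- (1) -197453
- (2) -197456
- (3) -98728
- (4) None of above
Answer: 2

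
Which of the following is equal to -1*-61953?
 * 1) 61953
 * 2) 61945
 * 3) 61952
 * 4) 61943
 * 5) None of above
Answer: 1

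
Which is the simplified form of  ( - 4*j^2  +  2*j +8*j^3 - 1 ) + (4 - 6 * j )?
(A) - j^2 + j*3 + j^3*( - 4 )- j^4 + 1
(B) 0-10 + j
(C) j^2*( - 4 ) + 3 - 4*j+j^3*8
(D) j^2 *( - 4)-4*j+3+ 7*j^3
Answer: C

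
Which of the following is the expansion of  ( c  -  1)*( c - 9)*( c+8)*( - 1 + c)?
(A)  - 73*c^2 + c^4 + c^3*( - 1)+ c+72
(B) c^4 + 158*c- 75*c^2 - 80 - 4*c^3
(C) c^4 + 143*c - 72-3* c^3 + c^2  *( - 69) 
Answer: C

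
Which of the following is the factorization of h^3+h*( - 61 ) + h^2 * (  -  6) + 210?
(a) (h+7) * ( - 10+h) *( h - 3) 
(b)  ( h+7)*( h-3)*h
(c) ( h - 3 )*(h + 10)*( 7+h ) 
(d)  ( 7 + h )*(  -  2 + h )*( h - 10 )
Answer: a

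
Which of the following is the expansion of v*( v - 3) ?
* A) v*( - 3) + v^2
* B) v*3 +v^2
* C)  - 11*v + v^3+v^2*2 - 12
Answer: A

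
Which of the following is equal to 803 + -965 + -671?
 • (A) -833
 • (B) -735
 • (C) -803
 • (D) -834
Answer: A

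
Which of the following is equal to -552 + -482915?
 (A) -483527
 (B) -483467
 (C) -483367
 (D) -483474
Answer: B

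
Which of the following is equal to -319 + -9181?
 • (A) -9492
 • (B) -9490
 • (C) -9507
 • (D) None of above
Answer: D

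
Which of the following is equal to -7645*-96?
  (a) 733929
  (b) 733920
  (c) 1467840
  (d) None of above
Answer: b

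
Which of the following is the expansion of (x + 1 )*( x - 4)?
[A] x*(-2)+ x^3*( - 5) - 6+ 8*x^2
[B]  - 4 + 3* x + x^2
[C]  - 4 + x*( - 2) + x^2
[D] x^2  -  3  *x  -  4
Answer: D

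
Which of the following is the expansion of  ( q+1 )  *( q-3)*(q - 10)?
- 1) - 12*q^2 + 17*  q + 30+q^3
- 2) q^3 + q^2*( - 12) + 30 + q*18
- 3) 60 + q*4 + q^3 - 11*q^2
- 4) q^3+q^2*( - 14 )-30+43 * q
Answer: 1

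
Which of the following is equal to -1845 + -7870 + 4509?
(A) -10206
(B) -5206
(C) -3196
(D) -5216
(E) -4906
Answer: B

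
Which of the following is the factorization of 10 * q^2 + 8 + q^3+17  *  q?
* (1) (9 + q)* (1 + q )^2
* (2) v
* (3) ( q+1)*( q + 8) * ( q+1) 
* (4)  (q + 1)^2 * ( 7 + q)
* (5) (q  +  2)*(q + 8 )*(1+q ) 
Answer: 3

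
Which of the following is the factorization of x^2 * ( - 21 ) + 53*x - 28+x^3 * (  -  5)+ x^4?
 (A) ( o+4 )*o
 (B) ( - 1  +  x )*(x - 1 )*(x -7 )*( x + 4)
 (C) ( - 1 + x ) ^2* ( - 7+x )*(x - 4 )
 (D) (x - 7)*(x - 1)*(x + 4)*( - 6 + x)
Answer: B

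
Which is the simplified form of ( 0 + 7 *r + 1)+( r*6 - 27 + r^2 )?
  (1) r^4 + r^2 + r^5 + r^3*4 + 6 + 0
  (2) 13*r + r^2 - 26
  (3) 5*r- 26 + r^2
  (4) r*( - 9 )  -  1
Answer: 2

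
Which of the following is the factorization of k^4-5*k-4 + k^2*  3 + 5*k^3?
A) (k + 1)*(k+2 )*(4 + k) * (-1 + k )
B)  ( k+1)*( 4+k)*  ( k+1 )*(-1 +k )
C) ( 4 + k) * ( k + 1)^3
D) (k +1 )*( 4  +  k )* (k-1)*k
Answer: B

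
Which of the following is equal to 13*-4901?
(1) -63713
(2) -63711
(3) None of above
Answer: 1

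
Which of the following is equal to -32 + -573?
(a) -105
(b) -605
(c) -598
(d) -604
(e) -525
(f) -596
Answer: b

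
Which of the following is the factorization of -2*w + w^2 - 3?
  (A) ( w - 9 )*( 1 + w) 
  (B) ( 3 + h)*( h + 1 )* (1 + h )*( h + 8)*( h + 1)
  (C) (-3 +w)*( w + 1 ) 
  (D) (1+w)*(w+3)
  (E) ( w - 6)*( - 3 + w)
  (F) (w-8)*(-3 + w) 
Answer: C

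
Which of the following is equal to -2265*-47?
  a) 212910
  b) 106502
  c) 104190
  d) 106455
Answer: d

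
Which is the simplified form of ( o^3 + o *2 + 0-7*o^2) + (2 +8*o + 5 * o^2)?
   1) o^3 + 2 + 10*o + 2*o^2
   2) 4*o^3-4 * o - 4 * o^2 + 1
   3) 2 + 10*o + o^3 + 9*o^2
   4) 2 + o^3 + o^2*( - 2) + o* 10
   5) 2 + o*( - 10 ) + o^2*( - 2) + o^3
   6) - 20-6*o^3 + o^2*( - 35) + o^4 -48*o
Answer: 4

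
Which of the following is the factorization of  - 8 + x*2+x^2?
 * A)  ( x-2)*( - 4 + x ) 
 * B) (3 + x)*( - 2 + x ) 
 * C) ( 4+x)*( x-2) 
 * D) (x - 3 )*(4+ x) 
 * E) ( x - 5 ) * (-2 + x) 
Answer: C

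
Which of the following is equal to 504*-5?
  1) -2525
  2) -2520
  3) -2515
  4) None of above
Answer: 2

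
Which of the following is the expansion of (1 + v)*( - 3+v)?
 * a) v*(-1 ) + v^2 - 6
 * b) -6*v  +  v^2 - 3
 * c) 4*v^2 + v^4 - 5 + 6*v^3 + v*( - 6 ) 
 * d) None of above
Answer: d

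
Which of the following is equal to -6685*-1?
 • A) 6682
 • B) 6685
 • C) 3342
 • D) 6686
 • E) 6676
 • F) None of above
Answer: B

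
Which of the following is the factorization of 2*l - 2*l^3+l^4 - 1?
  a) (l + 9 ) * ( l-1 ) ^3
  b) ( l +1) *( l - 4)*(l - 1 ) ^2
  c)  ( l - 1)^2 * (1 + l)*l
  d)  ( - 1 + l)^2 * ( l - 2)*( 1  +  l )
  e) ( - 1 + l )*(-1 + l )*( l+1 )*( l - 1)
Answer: e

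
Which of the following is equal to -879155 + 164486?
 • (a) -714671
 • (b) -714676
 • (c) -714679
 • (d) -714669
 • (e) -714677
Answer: d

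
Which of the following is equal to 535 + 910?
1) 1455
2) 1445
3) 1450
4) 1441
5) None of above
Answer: 2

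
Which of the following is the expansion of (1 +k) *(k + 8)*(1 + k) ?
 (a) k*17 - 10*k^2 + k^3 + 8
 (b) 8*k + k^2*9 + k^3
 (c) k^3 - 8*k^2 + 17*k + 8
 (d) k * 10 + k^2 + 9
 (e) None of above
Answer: e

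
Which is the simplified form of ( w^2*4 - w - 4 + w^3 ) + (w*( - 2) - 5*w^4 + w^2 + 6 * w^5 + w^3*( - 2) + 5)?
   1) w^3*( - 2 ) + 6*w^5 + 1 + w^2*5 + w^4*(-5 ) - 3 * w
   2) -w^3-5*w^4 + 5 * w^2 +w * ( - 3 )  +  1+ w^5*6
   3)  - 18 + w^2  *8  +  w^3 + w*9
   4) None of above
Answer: 2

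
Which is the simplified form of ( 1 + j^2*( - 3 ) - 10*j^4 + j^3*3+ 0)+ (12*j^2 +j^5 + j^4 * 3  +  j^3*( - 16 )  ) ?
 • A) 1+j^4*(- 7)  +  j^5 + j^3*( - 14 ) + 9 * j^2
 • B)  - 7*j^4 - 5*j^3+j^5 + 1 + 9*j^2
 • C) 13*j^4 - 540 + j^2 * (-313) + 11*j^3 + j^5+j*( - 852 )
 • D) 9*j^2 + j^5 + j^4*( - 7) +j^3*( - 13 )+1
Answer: D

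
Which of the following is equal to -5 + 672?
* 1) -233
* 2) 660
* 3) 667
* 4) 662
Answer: 3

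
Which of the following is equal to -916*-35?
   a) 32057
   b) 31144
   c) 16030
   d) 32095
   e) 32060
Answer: e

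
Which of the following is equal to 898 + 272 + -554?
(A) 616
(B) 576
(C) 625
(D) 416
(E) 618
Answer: A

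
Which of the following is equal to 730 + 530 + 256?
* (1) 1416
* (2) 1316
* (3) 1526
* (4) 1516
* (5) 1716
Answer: 4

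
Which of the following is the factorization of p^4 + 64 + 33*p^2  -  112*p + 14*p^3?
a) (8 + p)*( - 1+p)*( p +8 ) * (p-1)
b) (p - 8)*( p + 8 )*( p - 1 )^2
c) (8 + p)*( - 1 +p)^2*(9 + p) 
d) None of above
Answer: a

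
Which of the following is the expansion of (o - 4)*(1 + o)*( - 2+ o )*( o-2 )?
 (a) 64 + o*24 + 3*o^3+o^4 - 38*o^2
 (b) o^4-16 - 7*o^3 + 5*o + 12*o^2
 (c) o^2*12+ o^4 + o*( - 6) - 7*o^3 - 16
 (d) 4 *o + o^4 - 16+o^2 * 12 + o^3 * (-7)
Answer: d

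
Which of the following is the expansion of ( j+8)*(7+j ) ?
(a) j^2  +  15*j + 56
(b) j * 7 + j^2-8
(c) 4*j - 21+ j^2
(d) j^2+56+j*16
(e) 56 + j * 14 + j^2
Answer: a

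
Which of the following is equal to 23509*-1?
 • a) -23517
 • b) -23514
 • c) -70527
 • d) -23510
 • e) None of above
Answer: e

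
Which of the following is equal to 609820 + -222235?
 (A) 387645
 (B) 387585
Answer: B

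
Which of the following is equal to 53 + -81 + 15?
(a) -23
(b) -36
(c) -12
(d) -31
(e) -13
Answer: e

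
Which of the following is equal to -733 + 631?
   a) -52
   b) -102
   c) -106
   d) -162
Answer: b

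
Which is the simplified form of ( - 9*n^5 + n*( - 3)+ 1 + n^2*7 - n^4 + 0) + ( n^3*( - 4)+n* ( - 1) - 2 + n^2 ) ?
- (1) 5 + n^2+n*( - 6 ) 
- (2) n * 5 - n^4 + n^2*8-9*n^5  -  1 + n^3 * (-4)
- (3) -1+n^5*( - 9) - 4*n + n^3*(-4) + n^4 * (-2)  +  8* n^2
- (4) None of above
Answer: 4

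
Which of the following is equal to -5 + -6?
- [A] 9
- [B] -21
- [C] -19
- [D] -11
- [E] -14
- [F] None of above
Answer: D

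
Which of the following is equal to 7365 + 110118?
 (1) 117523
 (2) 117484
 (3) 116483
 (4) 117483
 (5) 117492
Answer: 4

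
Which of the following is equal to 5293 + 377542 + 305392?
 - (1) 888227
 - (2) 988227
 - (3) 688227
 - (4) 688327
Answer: 3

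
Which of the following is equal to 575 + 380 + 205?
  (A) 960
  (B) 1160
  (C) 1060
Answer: B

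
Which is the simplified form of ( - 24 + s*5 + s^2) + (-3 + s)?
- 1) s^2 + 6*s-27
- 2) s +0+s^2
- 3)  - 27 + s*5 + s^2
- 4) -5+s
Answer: 1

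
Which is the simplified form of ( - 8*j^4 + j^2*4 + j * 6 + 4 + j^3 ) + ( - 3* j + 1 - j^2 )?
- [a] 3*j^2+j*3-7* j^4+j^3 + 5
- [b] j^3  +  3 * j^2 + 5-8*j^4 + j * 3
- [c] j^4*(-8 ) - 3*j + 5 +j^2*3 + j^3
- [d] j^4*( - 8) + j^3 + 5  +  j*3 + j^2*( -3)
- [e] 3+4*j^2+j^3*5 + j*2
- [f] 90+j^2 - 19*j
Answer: b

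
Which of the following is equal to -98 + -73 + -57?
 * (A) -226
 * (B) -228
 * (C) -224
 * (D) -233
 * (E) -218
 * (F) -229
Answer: B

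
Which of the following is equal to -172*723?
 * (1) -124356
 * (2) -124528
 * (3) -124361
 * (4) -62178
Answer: 1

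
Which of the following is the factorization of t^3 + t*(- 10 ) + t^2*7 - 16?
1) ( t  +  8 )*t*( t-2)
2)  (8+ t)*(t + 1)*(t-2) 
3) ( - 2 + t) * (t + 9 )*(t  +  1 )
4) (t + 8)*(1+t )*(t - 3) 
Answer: 2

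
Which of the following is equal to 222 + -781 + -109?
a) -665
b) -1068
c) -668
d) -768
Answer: c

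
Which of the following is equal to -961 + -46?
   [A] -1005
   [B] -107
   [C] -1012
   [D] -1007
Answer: D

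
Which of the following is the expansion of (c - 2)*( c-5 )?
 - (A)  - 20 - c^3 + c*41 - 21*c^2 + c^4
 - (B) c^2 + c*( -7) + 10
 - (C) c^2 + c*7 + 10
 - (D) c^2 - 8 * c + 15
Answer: B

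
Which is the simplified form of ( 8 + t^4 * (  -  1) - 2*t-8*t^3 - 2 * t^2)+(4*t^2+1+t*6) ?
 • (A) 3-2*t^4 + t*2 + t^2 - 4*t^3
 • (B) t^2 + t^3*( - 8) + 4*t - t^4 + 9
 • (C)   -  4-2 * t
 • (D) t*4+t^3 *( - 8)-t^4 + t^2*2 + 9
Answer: D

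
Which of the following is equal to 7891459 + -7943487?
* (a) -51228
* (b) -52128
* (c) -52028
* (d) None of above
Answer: c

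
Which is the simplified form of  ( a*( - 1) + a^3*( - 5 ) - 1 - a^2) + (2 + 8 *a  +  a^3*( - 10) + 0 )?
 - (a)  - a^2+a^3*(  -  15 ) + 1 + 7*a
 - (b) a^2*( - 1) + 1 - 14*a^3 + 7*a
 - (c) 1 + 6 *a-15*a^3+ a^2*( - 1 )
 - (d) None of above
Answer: a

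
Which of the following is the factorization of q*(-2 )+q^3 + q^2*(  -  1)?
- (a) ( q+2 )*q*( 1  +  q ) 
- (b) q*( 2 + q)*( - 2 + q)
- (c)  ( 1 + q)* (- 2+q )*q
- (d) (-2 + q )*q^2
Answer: c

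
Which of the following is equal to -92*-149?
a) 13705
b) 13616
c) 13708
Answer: c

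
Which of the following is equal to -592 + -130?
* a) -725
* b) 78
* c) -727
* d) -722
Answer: d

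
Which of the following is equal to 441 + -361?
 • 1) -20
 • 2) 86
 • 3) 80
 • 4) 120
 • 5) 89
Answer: 3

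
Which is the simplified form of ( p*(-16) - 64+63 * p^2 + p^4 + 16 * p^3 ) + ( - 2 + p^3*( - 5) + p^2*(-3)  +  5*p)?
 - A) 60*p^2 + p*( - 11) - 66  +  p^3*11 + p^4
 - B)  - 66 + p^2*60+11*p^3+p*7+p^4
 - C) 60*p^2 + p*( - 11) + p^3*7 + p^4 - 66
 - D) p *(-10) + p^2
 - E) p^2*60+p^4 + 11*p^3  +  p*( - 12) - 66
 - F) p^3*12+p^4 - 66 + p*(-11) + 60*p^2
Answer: A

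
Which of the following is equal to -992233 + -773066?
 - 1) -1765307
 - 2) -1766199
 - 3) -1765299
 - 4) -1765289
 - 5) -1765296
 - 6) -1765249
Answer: 3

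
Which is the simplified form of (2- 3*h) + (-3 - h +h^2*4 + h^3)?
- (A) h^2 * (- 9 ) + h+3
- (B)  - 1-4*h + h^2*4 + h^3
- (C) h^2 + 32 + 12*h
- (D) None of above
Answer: B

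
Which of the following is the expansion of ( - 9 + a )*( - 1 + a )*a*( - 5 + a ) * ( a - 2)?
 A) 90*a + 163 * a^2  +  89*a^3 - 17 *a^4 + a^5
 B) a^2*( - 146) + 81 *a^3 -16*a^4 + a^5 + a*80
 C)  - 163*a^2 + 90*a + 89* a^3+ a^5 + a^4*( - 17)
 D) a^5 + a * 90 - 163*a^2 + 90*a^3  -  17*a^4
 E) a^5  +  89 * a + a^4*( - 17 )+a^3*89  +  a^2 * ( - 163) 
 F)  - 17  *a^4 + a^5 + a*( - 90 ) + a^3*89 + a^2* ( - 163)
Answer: C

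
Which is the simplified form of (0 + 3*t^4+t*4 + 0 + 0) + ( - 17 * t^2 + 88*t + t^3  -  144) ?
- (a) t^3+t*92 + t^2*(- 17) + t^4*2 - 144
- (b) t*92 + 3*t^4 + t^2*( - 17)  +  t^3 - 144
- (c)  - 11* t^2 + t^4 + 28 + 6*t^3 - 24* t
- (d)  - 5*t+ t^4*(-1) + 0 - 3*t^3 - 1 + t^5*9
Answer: b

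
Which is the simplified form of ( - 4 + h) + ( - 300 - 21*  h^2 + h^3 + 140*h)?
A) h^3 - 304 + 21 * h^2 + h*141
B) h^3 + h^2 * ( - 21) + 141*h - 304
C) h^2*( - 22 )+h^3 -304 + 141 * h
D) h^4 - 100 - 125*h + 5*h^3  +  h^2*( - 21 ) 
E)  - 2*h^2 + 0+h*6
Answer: B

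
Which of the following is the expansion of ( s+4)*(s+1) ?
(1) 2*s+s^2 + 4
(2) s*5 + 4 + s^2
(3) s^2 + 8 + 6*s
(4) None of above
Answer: 2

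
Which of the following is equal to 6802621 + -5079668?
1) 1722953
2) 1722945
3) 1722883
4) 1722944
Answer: 1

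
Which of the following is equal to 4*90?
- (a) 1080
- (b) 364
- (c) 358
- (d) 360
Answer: d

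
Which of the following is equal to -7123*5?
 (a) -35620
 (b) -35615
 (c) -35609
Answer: b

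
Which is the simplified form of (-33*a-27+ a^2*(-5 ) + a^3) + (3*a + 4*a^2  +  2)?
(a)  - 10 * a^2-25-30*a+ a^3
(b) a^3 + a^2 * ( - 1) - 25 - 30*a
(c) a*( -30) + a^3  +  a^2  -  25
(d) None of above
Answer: b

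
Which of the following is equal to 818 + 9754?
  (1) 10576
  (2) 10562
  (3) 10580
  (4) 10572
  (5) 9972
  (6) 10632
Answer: 4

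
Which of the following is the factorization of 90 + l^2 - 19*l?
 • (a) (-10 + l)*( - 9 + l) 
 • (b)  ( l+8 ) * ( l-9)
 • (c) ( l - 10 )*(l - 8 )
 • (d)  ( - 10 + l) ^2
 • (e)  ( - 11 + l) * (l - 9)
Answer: a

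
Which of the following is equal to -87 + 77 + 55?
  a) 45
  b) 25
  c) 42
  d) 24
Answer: a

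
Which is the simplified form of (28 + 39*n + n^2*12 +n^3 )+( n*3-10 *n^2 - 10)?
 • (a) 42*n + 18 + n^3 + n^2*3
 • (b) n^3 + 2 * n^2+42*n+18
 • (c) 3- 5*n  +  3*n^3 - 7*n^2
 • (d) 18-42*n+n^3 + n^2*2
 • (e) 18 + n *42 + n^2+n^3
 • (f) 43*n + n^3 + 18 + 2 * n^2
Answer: b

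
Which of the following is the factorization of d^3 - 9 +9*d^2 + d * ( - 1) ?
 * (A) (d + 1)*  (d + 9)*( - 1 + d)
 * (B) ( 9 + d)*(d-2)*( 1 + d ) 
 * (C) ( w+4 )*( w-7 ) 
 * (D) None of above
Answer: A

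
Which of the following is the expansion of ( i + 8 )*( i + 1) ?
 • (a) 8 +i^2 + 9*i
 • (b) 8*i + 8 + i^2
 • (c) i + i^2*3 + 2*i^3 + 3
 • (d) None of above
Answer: a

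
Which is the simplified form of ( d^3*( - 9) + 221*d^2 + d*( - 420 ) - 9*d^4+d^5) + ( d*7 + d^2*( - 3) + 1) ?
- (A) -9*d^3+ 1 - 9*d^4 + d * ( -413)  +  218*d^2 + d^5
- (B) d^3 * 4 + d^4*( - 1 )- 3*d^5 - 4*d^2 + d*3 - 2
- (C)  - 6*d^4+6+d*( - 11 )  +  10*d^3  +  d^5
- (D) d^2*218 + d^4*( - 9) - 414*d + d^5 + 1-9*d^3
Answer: A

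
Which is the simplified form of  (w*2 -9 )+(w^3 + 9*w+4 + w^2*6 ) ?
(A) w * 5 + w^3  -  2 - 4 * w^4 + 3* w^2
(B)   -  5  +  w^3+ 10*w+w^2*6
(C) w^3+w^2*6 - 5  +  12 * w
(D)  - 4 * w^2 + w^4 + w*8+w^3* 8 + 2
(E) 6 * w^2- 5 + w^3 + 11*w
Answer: E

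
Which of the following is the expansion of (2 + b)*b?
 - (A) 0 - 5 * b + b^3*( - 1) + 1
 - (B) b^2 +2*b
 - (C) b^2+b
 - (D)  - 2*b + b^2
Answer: B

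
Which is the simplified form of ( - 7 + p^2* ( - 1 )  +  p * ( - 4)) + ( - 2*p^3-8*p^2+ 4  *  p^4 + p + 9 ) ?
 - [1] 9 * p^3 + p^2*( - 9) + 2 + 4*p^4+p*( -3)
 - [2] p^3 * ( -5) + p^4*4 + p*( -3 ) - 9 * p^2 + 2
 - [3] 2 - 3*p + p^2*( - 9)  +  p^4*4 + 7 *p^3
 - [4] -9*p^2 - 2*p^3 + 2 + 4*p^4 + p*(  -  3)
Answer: 4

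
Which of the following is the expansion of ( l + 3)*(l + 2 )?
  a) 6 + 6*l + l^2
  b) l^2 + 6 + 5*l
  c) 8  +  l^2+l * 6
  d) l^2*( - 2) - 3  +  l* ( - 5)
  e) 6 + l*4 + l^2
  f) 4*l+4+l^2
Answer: b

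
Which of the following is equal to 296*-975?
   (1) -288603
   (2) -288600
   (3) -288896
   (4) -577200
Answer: 2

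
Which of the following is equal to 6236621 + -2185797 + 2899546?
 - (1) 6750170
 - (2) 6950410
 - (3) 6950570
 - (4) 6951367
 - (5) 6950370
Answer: 5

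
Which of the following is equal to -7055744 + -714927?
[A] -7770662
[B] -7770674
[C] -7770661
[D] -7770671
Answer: D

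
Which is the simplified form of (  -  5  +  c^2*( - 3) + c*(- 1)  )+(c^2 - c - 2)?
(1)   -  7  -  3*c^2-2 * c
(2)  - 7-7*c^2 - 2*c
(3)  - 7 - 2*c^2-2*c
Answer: 3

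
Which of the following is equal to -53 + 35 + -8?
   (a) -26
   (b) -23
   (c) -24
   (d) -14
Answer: a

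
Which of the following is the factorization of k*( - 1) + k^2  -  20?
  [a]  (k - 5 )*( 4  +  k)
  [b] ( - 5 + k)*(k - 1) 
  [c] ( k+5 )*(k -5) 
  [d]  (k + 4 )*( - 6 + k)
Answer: a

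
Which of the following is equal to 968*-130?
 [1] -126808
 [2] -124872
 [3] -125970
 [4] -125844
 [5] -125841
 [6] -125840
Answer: 6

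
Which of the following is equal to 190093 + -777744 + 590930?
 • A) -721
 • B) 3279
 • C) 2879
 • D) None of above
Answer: B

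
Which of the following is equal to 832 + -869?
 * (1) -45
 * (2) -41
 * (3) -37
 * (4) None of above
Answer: 3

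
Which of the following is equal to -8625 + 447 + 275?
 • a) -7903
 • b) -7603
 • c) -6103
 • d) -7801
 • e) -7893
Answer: a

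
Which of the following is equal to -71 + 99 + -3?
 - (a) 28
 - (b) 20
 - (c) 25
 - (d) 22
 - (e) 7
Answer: c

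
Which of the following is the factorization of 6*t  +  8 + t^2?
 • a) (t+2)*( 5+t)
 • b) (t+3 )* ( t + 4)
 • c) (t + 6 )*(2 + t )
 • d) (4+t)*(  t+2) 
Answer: d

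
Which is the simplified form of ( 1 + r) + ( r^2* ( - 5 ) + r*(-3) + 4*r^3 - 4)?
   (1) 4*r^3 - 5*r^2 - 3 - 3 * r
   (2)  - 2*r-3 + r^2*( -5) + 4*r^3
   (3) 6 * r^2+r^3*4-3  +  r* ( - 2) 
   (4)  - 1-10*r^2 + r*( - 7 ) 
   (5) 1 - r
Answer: 2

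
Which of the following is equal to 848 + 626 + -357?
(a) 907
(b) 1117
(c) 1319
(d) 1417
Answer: b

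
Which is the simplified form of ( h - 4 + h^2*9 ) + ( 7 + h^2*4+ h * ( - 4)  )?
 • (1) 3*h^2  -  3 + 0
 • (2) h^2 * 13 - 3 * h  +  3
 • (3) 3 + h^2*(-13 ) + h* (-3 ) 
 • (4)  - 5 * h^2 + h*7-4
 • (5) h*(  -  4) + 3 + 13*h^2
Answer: 2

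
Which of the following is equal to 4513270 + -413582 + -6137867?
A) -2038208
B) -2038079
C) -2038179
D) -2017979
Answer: C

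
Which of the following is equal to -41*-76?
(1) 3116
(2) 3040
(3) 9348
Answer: 1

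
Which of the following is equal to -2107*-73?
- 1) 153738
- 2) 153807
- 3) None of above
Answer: 3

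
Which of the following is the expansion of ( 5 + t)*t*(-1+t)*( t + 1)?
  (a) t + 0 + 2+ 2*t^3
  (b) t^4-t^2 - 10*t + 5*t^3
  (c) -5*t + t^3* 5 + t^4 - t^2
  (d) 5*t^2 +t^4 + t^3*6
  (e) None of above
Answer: c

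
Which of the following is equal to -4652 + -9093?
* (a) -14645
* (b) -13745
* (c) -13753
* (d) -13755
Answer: b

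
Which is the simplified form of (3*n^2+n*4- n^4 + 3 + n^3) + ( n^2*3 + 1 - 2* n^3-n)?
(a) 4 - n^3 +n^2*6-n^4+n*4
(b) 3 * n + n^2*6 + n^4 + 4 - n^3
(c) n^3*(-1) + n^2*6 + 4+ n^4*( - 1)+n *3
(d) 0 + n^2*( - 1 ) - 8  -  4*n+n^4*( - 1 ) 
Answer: c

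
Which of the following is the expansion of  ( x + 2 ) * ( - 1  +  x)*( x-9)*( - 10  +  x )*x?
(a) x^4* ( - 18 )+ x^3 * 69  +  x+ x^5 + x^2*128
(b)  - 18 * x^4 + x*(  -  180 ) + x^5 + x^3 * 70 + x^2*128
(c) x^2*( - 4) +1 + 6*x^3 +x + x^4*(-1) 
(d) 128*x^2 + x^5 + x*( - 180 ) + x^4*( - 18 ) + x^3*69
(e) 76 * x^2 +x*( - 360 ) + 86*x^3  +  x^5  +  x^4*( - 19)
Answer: d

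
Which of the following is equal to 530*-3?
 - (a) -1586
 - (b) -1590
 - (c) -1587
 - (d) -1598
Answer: b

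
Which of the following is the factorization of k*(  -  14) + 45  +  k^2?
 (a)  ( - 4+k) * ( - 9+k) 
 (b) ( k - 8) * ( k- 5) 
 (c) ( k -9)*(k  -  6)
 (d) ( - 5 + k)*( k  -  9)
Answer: d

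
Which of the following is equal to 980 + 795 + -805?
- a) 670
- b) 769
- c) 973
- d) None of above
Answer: d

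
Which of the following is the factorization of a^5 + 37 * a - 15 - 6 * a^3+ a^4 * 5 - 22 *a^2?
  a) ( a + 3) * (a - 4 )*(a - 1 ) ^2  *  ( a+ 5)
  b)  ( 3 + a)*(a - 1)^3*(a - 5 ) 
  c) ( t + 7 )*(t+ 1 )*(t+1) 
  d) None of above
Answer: d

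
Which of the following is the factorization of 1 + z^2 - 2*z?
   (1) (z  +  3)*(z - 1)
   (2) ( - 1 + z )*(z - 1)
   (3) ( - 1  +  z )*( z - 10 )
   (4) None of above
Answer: 2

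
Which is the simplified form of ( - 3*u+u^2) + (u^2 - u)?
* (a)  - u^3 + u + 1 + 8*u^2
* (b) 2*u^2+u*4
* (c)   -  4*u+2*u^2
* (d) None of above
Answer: c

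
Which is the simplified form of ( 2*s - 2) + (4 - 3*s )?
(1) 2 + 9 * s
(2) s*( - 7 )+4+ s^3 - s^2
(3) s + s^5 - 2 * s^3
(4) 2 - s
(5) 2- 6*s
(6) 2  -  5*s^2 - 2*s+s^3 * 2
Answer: 4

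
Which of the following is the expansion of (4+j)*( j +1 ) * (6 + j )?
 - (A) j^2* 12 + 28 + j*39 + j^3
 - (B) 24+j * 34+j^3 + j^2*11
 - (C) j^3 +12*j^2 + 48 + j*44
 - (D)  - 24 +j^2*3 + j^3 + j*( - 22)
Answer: B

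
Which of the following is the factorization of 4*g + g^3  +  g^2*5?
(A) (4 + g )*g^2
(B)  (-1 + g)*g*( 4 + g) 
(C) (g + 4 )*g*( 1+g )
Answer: C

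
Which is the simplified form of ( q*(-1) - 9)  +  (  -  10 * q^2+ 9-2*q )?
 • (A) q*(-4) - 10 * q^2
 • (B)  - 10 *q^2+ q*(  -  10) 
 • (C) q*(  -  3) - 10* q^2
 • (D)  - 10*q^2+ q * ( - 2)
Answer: C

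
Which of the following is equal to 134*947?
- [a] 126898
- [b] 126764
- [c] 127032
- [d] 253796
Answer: a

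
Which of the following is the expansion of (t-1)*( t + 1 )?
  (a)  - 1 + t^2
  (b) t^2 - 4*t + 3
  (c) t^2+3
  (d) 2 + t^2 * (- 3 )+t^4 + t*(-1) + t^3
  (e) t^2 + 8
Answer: a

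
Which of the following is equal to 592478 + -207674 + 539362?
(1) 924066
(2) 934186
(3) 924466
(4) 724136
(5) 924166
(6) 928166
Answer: 5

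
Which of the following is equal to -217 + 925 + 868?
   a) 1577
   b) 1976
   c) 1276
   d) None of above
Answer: d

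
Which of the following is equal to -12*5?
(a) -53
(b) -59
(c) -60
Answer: c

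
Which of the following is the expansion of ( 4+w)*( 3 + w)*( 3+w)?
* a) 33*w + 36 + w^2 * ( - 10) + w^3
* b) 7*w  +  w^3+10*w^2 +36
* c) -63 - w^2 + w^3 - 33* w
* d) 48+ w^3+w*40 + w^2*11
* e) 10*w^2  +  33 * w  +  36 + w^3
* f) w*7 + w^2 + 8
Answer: e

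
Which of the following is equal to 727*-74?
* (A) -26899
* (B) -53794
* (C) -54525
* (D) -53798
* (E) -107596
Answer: D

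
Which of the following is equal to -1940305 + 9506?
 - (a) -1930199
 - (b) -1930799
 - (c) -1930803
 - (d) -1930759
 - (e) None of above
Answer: b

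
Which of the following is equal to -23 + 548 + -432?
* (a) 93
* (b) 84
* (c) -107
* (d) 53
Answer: a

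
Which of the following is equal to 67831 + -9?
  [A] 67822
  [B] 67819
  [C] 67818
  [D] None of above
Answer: A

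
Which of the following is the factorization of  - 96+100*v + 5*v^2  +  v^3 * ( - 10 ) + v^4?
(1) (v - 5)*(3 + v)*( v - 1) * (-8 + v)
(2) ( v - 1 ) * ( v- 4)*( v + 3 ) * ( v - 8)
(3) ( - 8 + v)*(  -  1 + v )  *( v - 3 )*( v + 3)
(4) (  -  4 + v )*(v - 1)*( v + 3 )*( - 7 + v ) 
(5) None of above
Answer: 2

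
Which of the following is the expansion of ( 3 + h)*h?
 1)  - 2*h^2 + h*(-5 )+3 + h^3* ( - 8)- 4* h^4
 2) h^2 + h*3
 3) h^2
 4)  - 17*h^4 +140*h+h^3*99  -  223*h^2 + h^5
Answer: 2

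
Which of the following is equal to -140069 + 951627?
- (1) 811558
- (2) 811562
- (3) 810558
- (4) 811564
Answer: 1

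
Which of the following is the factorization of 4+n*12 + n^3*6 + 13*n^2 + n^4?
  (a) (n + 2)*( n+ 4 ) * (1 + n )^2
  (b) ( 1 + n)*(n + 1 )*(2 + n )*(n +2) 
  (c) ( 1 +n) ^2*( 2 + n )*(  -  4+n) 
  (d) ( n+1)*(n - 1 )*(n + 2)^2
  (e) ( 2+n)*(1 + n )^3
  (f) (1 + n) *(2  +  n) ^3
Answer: b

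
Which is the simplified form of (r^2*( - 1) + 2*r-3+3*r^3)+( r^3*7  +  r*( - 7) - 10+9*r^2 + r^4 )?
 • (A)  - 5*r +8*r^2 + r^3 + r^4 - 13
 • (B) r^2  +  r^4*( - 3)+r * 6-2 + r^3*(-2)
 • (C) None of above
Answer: C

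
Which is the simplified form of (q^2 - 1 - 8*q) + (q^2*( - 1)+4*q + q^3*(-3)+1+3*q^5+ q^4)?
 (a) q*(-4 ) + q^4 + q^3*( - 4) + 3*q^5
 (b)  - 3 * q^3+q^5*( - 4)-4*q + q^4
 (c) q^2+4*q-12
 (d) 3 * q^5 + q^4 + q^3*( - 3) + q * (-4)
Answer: d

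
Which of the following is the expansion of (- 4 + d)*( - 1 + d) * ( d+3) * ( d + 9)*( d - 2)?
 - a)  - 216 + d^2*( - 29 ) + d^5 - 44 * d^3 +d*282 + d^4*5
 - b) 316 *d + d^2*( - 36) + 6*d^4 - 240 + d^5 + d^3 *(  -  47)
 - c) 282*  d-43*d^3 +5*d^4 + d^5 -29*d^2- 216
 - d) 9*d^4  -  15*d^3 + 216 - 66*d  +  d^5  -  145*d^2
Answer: c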